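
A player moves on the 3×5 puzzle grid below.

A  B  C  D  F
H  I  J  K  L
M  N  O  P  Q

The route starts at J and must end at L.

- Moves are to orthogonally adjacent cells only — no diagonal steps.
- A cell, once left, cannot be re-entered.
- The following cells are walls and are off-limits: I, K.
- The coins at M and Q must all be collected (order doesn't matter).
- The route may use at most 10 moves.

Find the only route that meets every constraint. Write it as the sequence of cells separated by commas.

J, C, B, A, H, M, N, O, P, Q, L

Any route must reach M and Q and still end at L within 10 moves, so the order of the required stops is forced.
Route from J: up to C, 2× left (reaching A), 2× down (reaching M), 4× right (reaching Q), up to L — 10 moves in all.
Check: all required cells visited; 10 ≤ 10 moves.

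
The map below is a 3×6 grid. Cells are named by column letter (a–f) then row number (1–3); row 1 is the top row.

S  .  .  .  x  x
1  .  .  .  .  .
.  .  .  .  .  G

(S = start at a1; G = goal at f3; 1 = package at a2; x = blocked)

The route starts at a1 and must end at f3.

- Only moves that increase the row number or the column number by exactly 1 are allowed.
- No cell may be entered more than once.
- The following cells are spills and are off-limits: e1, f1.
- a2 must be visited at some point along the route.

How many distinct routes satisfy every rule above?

6

A right/down-only route from a1 to f3 makes exactly 2 down-moves and 5 right-moves in some order.
With no other constraints that would be C(7,2) = 21 routes.
Split at a2 and multiply the segment counts (each segment already excludes blocked cells): a1→a2: 1; a2→f3: 6; product = 6.
That gives 6 routes.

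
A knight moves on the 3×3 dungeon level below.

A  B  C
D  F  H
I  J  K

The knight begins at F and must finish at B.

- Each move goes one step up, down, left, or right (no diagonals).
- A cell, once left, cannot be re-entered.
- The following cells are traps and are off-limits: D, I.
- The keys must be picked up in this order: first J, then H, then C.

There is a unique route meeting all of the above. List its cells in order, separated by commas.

The waypoints must appear in the order J, H, C, with no cell reused.
Route from F: down to J, right to K, 2× up (reaching C), left to B — 5 moves in all.
Check: order respected (J at step 1, H at step 3, C at step 4).

F, J, K, H, C, B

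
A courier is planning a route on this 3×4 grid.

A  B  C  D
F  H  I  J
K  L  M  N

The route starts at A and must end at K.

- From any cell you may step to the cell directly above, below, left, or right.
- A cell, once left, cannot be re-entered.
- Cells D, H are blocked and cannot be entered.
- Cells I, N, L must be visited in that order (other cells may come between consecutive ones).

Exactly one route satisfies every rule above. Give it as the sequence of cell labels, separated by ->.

The waypoints must appear in the order I, N, L, with no cell reused.
Route from A: right 2 to C, down 1 to I, right 1 to J, down 1 to N, left 3 to K — 8 moves in all.
Check: order respected (I at step 3, N at step 5, L at step 7).

A -> B -> C -> I -> J -> N -> M -> L -> K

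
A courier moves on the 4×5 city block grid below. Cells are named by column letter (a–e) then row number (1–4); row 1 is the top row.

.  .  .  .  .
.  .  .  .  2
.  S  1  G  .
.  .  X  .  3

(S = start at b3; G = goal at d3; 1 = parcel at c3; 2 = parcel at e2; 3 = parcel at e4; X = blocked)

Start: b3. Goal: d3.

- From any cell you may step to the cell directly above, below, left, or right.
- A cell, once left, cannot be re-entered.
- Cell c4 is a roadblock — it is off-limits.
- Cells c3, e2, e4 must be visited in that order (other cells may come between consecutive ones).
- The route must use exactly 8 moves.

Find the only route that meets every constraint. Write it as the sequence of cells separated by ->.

The waypoints must appear in the order c3, e2, e4, with no cell reused.
Route from b3: right to c3, up to c2, 2× right (reaching e2), 2× down (reaching e4), left to d4, up to d3 — 8 moves in all.
Check: order respected (1 at step 1, 2 at step 4, 3 at step 6); 8 moves as required.

b3 -> c3 -> c2 -> d2 -> e2 -> e3 -> e4 -> d4 -> d3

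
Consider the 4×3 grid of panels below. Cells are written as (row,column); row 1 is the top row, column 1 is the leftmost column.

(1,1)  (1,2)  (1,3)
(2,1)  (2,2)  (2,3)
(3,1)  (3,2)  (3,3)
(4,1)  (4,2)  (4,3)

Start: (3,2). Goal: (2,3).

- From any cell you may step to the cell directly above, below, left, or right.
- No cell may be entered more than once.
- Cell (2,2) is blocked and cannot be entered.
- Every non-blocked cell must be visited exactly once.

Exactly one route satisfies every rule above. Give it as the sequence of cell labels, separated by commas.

(3,2), (3,3), (4,3), (4,2), (4,1), (3,1), (2,1), (1,1), (1,2), (1,3), (2,3)

Need to visit all 11 open cells exactly once, starting at (3,2) and ending at (2,3).
Cell (4,3) has only two open neighbours ((3,3) and (4,2)), so the path must pass straight through it: one of those is the cell it's entered from and the other is where it exits.
Route from (3,2): right 1 to (3,3), down 1 to (4,3), left 2 to (4,1), up 3 to (1,1), right 2 to (1,3), down 1 to (2,3) — 10 moves in all.
Check: all 11 open cells covered.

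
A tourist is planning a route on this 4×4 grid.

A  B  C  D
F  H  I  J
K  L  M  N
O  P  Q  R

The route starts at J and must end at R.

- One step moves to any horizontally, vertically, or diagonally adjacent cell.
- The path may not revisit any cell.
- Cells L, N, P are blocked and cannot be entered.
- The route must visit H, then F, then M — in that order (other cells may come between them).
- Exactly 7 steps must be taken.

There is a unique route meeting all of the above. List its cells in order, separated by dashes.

J - C - H - F - B - I - M - R

The waypoints must appear in the order H, F, M, with no cell reused.
Route from J: up-left 1 to C, down-left 1 to H, left 1 to F, up-right 1 to B, down-right 1 to I, down 1 to M, down-right 1 to R — 7 moves in all.
Check: order respected (H at step 2, F at step 3, M at step 6); 7 moves as required.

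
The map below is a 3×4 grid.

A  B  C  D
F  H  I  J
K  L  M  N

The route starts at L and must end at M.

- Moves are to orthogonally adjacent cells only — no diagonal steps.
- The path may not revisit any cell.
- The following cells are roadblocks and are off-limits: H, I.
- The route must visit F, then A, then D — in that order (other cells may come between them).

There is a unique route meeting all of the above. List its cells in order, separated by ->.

The waypoints must appear in the order F, A, D, with no cell reused.
Route from L: left 1 to K, up 2 to A, right 3 to D, down 2 to N, left 1 to M — 9 moves in all.
Check: order respected (F at step 2, A at step 3, D at step 6).

L -> K -> F -> A -> B -> C -> D -> J -> N -> M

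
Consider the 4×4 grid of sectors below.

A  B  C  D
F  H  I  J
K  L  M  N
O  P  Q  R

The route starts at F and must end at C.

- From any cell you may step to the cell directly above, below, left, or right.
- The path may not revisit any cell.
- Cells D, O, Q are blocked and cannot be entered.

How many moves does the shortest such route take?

3

The Manhattan distance from F to C is |2−1| + |1−3| = 3, so at least 3 moves are needed.
A route of 3 moves achieves this: F → A → B → C.
Since 3 matches the lower bound, it is optimal.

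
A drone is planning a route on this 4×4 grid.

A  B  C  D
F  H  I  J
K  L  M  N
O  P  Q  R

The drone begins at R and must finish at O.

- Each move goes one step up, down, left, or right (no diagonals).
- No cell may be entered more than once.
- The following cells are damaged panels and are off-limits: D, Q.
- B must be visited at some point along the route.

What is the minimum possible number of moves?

Any route passes through B somewhere between R and O. Summing Manhattan distances along the two legs (R → B → O) gives a lower bound of 5 + 4 = 9 moves.
A route of 9 moves achieves this: R → N → J → I → C → B → H → L → P → O.
Since 9 matches the lower bound, it is optimal.

9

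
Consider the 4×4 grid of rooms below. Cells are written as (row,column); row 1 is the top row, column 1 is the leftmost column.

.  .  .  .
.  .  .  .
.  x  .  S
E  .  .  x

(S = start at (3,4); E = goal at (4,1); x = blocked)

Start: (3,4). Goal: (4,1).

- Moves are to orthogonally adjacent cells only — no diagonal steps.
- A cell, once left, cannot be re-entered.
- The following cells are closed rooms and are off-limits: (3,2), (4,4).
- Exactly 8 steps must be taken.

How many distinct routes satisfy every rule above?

Need simple routes of exactly 8 moves from (3,4) to (4,1) (Manhattan distance 4, so 2 moves are spent on a detour and 2 undoing it).
Branch systematically from the start, pruning whenever the remaining move budget drops below the Manhattan distance to (4,1) or differs from it in parity. Grouping the completions by first move — via (2,4): 7; via (3,3): 3 — and summing: 7 + 3 = 10.
That gives 10 routes.

10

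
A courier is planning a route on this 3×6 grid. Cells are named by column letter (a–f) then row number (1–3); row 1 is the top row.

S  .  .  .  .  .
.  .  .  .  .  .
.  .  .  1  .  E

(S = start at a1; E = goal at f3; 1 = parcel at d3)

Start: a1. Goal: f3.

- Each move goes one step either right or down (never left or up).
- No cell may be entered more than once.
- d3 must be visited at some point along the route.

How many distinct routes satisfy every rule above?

10

A right/down-only route from a1 to f3 makes exactly 2 down-moves and 5 right-moves in some order.
With no other constraints that would be C(7,2) = 21 routes.
Split at d3 and multiply the segment counts: a1→d3: 10; d3→f3: 1; product = 10.
That gives 10 routes.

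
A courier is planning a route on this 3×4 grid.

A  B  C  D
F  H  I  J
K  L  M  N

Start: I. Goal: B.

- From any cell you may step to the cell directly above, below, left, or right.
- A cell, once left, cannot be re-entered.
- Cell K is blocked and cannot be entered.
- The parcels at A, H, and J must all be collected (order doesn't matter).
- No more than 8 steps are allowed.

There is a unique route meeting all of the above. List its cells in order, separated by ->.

The 8-move cap with required stops at A, H, J leaves no slack for detours.
Route from I: right to J, down to N, 2× left (reaching L), up to H, left to F, up to A, right to B — 8 moves in all.
Check: all required cells visited; 8 ≤ 8 moves.

I -> J -> N -> M -> L -> H -> F -> A -> B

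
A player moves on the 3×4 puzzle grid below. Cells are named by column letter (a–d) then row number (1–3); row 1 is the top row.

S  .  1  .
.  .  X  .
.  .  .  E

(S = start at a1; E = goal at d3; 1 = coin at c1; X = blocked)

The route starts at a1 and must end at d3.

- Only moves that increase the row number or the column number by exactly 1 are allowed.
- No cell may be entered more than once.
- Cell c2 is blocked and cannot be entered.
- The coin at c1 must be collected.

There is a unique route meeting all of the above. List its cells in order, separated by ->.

a1 -> b1 -> c1 -> d1 -> d2 -> d3

Moves only go right or down, so the column and row indices never decrease.
Route from a1: right 3 to d1, down 2 to d3 — 5 moves in all.
Check: all required cells visited.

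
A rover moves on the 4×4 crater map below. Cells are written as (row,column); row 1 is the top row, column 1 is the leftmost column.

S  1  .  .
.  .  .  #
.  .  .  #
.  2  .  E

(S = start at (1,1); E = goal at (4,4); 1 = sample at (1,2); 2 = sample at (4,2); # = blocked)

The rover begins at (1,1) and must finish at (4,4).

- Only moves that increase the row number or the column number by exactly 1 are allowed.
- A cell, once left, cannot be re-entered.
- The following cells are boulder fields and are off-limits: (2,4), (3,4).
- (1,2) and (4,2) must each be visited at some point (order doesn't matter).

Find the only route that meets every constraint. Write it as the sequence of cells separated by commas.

Moves only go right or down, so the column and row indices never decrease.
Route from (1,1): right 1 to (1,2), down 3 to (4,2), right 2 to (4,4) — 6 moves in all.
Check: all required cells visited.

(1,1), (1,2), (2,2), (3,2), (4,2), (4,3), (4,4)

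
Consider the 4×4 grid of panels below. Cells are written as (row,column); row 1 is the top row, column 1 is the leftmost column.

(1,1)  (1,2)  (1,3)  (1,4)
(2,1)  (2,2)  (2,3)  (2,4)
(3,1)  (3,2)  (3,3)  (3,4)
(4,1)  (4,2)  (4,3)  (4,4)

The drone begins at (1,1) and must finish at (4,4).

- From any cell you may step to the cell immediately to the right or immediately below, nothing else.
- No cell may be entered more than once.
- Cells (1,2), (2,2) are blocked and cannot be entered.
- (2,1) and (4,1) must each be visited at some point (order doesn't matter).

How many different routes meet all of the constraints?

A right/down-only route from (1,1) to (4,4) makes exactly 3 down-moves and 3 right-moves in some order.
With no other constraints that would be C(6,3) = 20 routes.
A monotone route can only reach the required cells in the order (2,1), (4,1), so split there and multiply the segment counts (each segment already excludes blocked cells): (1,1)→(2,1): 1; (2,1)→(4,1): 1; (4,1)→(4,4): 1; product = 1.
That gives 1 route.

1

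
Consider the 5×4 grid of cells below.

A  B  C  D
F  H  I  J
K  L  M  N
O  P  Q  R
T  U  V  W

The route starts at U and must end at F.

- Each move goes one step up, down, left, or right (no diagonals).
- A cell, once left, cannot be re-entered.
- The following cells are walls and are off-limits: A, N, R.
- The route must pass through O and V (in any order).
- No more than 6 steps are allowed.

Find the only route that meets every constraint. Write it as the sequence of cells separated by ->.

U -> V -> Q -> P -> O -> K -> F

Any route must reach O and V and still end at F within 6 moves, so the order of the required stops is forced.
Route from U: right 1 to V, up 1 to Q, left 2 to O, up 2 to F — 6 moves in all.
Check: all required cells visited; 6 ≤ 6 moves.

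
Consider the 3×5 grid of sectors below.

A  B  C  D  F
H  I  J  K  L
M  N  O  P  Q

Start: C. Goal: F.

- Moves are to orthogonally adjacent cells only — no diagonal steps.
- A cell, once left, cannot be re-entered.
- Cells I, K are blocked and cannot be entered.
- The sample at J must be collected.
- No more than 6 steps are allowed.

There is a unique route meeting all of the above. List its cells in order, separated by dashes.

Any route must reach J and still end at F within 6 moves, so the order of the required stops is forced.
Route from C: down 2 to O, right 2 to Q, up 2 to F — 6 moves in all.
Check: all required cells visited; 6 ≤ 6 moves.

C - J - O - P - Q - L - F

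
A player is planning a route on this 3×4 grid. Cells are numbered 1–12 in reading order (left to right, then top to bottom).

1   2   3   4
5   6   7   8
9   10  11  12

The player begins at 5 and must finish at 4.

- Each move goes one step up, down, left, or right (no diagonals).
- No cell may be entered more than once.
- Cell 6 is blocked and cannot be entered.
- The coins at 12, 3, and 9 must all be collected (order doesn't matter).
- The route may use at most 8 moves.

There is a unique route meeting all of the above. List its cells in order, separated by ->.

5 -> 9 -> 10 -> 11 -> 12 -> 8 -> 7 -> 3 -> 4

Any route must reach 12, 3, and 9 and still end at 4 within 8 moves, so the order of the required stops is forced.
Route from 5: down 1 to 9, right 3 to 12, up 1 to 8, left 1 to 7, up 1 to 3, right 1 to 4 — 8 moves in all.
Check: all required cells visited; 8 ≤ 8 moves.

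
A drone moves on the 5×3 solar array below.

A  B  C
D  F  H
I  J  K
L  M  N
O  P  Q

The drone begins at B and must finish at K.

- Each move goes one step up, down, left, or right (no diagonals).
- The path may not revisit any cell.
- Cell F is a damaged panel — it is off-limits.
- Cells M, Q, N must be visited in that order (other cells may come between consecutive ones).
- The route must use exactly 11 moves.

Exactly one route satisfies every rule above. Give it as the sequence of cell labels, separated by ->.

B -> A -> D -> I -> J -> M -> L -> O -> P -> Q -> N -> K

The waypoints must appear in the order M, Q, N, with no cell reused.
Route from B: left 1 to A, down 2 to I, right 1 to J, down 1 to M, left 1 to L, down 1 to O, right 2 to Q, up 2 to K — 11 moves in all.
Check: order respected (M at step 5, Q at step 9, N at step 10); 11 moves as required.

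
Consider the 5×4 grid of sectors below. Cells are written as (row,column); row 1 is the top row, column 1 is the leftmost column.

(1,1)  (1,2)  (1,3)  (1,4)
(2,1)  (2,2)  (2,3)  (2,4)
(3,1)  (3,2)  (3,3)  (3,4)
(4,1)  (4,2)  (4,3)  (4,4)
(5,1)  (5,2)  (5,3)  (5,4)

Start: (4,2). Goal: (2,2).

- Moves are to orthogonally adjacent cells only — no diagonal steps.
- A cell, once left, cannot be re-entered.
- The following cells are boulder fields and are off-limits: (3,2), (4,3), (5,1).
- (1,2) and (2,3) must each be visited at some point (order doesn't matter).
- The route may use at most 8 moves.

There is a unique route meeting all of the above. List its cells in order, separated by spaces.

The 8-move cap with required stops at (1,2), (2,3) leaves no slack for detours.
Route from (4,2): left 1 to (4,1), up 3 to (1,1), right 2 to (1,3), down 1 to (2,3), left 1 to (2,2) — 8 moves in all.
Check: all required cells visited; 8 ≤ 8 moves.

(4,2) (4,1) (3,1) (2,1) (1,1) (1,2) (1,3) (2,3) (2,2)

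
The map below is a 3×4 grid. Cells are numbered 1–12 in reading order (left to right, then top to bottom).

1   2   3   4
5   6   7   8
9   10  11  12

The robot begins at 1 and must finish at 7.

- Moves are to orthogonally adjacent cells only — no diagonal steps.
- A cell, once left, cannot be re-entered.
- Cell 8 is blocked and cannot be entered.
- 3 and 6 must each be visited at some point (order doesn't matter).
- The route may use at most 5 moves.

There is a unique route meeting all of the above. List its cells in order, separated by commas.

The budget equals the shortest possible length, so every move has to be on a shortest route through the required cells.
Route from 1: down 1 to 5, right 1 to 6, up 1 to 2, right 1 to 3, down 1 to 7 — 5 moves in all.
Check: all required cells visited; 5 ≤ 5 moves.

1, 5, 6, 2, 3, 7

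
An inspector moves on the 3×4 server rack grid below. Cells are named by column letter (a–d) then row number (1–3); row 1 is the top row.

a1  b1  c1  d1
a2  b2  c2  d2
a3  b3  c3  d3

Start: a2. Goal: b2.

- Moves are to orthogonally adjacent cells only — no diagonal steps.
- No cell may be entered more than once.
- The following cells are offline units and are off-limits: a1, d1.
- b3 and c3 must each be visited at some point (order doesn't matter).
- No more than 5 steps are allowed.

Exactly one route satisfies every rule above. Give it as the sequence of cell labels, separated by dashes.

a2 - a3 - b3 - c3 - c2 - b2

The budget equals the shortest possible length, so every move has to be on a shortest route through the required cells.
Route from a2: down to a3, 2× right (reaching c3), up to c2, left to b2 — 5 moves in all.
Check: all required cells visited; 5 ≤ 5 moves.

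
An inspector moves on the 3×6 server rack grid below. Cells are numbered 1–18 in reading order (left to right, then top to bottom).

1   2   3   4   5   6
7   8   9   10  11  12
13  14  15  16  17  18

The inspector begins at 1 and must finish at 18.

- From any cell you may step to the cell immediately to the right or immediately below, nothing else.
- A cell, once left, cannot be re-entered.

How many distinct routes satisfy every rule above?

A right/down-only route from 1 to 18 makes exactly 2 down-moves and 5 right-moves in some order.
With no other constraints that would be C(7,2) = 21 routes.
That gives 21 routes.

21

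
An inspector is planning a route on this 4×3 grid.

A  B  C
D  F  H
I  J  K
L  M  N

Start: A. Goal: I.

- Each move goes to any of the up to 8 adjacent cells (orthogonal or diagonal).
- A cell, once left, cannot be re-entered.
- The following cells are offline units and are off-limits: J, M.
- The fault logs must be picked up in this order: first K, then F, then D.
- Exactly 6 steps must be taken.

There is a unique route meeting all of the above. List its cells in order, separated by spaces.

The waypoints must appear in the order K, F, D, with no cell reused.
Route from A: right to B, down-right to H, down to K, up-left to F, left to D, down to I — 6 moves in all.
Check: order respected (K at step 3, F at step 4, D at step 5); 6 moves as required.

A B H K F D I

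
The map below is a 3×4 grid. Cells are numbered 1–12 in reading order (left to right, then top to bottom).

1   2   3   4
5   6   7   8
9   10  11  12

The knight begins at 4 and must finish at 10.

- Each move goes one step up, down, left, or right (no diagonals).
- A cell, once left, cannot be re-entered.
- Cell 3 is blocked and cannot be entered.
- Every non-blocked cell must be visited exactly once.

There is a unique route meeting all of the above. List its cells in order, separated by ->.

4 -> 8 -> 12 -> 11 -> 7 -> 6 -> 2 -> 1 -> 5 -> 9 -> 10

Need to visit all 11 open cells exactly once, starting at 4 and ending at 10.
Route from 4: down 2 to 12, left 1 to 11, up 1 to 7, left 1 to 6, up 1 to 2, left 1 to 1, down 2 to 9, right 1 to 10 — 10 moves in all.
Check: all 11 open cells covered.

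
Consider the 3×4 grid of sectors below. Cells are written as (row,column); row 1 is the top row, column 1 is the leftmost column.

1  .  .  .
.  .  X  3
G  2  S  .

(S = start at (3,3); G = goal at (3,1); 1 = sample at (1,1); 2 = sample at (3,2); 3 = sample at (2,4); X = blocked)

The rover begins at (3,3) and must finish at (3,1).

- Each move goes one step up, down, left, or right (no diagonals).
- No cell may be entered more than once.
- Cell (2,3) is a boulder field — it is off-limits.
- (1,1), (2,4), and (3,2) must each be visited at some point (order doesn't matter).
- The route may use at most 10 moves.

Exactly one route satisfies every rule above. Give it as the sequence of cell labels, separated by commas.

The budget equals the shortest possible length, so every move has to be on a shortest route through the required cells.
Route from (3,3): right to (3,4), 2× up (reaching (1,4)), 3× left (reaching (1,1)), down to (2,1), right to (2,2), down to (3,2), left to (3,1) — 10 moves in all.
Check: all required cells visited; 10 ≤ 10 moves.

(3,3), (3,4), (2,4), (1,4), (1,3), (1,2), (1,1), (2,1), (2,2), (3,2), (3,1)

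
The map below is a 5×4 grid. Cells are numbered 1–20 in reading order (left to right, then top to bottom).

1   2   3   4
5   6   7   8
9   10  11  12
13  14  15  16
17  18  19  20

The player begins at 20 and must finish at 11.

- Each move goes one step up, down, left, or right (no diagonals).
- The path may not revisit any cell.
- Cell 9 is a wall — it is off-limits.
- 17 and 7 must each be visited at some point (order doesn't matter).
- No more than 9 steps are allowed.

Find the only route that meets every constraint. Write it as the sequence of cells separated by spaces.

20 19 18 17 13 14 10 6 7 11

The budget equals the shortest possible length, so every move has to be on a shortest route through the required cells.
Route from 20: left 3 to 17, up 1 to 13, right 1 to 14, up 2 to 6, right 1 to 7, down 1 to 11 — 9 moves in all.
Check: all required cells visited; 9 ≤ 9 moves.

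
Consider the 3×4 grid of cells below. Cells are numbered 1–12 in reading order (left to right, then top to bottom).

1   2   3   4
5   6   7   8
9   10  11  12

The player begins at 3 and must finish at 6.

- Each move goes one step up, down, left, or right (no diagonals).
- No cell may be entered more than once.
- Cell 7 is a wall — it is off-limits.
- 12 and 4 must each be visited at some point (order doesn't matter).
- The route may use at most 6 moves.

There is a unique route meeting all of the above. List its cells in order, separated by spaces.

Any route must reach 12 and 4 and still end at 6 within 6 moves, so the order of the required stops is forced.
Route from 3: right to 4, 2× down (reaching 12), 2× left (reaching 10), up to 6 — 6 moves in all.
Check: all required cells visited; 6 ≤ 6 moves.

3 4 8 12 11 10 6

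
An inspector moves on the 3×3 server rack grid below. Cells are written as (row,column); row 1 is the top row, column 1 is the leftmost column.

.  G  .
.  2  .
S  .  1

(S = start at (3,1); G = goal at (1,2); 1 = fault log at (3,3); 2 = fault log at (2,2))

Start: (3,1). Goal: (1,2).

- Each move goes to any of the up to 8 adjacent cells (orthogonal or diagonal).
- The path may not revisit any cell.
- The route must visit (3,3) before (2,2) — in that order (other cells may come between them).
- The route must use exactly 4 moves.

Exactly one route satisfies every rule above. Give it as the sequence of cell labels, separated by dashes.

(3,1) - (3,2) - (3,3) - (2,2) - (1,2)

The waypoints must appear in the order (3,3), (2,2), with no cell reused.
Route from (3,1): 2× right (reaching (3,3)), up-left to (2,2), up to (1,2) — 4 moves in all.
Check: order respected (1 at step 2, 2 at step 3); 4 moves as required.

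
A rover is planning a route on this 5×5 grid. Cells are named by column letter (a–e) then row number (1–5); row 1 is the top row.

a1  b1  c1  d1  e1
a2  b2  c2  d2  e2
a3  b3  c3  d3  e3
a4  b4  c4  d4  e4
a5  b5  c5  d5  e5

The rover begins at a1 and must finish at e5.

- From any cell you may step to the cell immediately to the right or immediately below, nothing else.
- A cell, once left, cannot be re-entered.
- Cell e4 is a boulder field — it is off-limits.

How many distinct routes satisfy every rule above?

35

A right/down-only route from a1 to e5 makes exactly 4 down-moves and 4 right-moves in some order.
With no other constraints that would be C(8,4) = 70 routes.
Subtract routes through each blocked cell (inclusion–exclusion for overlaps): − through e4: 35 → 35.
That gives 35 routes.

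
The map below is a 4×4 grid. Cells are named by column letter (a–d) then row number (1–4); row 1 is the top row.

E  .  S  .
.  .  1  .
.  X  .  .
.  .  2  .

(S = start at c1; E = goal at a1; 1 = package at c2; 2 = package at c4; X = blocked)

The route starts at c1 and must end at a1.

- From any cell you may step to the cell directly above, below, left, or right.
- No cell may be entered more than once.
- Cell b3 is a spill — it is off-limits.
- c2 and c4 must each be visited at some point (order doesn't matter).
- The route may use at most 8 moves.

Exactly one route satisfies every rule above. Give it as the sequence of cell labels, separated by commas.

The 8-move cap with required stops at c2, c4 leaves no slack for detours.
Route from c1: down 3 to c4, left 2 to a4, up 3 to a1 — 8 moves in all.
Check: all required cells visited; 8 ≤ 8 moves.

c1, c2, c3, c4, b4, a4, a3, a2, a1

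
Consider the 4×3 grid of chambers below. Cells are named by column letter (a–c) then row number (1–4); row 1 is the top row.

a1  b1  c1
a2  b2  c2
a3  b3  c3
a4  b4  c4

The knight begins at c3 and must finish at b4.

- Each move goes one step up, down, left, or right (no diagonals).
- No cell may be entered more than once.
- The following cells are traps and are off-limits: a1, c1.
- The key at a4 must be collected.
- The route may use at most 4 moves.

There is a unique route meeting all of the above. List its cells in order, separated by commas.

c3, b3, a3, a4, b4

The 4-move cap with required stops at a4 leaves no slack for detours.
Route from c3: left 2 to a3, down 1 to a4, right 1 to b4 — 4 moves in all.
Check: all required cells visited; 4 ≤ 4 moves.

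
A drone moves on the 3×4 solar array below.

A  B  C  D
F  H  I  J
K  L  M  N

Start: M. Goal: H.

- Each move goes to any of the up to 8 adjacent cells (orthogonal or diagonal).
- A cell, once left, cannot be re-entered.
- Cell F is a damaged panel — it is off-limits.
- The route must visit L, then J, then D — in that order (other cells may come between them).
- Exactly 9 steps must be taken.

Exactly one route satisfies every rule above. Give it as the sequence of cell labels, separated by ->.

M -> L -> I -> N -> J -> D -> C -> B -> A -> H

The waypoints must appear in the order L, J, D, with no cell reused.
Route from M: left 1 to L, up-right 1 to I, down-right 1 to N, up 2 to D, left 3 to A, down-right 1 to H — 9 moves in all.
Check: order respected (L at step 1, J at step 4, D at step 5); 9 moves as required.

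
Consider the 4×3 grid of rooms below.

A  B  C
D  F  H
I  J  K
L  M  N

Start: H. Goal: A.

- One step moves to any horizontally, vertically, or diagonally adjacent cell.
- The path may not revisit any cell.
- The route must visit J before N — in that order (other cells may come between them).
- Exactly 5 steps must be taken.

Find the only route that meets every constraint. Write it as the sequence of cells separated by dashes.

The waypoints must appear in the order J, N, with no cell reused.
Route from H: down-left to J, down-right to N, up to K, 2× up-left (reaching A) — 5 moves in all.
Check: order respected (J at step 1, N at step 2); 5 moves as required.

H - J - N - K - F - A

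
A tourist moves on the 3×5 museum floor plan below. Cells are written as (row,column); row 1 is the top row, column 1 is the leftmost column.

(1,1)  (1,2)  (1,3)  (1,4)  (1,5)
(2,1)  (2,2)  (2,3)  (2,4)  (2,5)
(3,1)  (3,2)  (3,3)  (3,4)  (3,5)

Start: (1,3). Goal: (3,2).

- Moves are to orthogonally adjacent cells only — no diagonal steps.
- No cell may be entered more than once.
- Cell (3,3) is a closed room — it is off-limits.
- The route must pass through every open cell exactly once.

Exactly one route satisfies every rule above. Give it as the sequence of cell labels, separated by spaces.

(1,3) (1,4) (1,5) (2,5) (3,5) (3,4) (2,4) (2,3) (2,2) (1,2) (1,1) (2,1) (3,1) (3,2)

Need to visit all 14 open cells exactly once, starting at (1,3) and ending at (3,2).
Cell (1,1) has only two open neighbours ((2,1) and (1,2)), so the path must pass straight through it: one of those is the cell it's entered from and the other is where it exits.
Route from (1,3): right 2 to (1,5), down 2 to (3,5), left 1 to (3,4), up 1 to (2,4), left 2 to (2,2), up 1 to (1,2), left 1 to (1,1), down 2 to (3,1), right 1 to (3,2) — 13 moves in all.
Check: all 14 open cells covered.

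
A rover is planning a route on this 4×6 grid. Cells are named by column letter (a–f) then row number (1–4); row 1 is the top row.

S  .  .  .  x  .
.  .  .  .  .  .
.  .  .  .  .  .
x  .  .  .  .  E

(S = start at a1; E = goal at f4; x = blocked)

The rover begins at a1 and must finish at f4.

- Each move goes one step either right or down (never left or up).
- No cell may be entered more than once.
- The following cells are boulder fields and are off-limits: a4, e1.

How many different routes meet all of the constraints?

51

A right/down-only route from a1 to f4 makes exactly 3 down-moves and 5 right-moves in some order.
With no other constraints that would be C(8,3) = 56 routes.
Subtract routes through each blocked cell (inclusion–exclusion for overlaps): − through e1: 4 − through a4: 1 → 51.
That gives 51 routes.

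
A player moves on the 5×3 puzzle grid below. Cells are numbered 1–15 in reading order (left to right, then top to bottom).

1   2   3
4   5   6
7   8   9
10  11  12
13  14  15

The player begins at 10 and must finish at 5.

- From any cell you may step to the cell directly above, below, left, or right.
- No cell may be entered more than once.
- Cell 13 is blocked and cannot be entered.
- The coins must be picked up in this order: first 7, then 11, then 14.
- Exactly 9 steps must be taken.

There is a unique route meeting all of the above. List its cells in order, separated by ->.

The waypoints must appear in the order 7, 11, 14, with no cell reused.
Route from 10: up 1 to 7, right 1 to 8, down 2 to 14, right 1 to 15, up 3 to 6, left 1 to 5 — 9 moves in all.
Check: order respected (7 at step 1, 11 at step 3, 14 at step 4); 9 moves as required.

10 -> 7 -> 8 -> 11 -> 14 -> 15 -> 12 -> 9 -> 6 -> 5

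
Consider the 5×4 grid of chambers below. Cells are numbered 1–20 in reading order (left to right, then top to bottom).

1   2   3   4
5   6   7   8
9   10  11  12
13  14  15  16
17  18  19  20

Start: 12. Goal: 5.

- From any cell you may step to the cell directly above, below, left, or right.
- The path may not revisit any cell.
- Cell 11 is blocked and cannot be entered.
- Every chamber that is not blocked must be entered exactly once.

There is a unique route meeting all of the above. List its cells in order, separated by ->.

12 -> 16 -> 20 -> 19 -> 15 -> 14 -> 18 -> 17 -> 13 -> 9 -> 10 -> 6 -> 7 -> 8 -> 4 -> 3 -> 2 -> 1 -> 5

Need to visit all 19 open cells exactly once, starting at 12 and ending at 5.
Cell 4 has only two open neighbours (8 and 3), so the path must pass straight through it: one of those is the cell it's entered from and the other is where it exits.
Route from 12: down 2 to 20, left 1 to 19, up 1 to 15, left 1 to 14, down 1 to 18, left 1 to 17, up 2 to 9, right 1 to 10, up 1 to 6, right 2 to 8, up 1 to 4, left 3 to 1, down 1 to 5 — 18 moves in all.
Check: all 19 open cells covered.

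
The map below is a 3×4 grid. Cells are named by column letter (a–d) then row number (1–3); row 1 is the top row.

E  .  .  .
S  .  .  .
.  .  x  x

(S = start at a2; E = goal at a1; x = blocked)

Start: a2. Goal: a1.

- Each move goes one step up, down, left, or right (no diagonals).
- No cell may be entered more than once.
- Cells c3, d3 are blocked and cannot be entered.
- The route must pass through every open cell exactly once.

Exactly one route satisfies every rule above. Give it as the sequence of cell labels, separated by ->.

a2 -> a3 -> b3 -> b2 -> c2 -> d2 -> d1 -> c1 -> b1 -> a1

Need to visit all 10 open cells exactly once, starting at a2 and ending at a1.
Route from a2: down 1 to a3, right 1 to b3, up 1 to b2, right 2 to d2, up 1 to d1, left 3 to a1 — 9 moves in all.
Check: all 10 open cells covered.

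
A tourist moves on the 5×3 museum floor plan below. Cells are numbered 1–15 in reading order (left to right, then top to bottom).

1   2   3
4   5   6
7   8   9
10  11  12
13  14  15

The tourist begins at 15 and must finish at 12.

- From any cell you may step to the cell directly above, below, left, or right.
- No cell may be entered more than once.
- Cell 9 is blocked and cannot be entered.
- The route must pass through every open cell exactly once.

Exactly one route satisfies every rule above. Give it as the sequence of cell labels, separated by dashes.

Need to visit all 14 open cells exactly once, starting at 15 and ending at 12.
Cell 3 has only two open neighbours (6 and 2), so the path must pass straight through it: one of those is the cell it's entered from and the other is where it exits.
Route from 15: 2× left (reaching 13), 4× up (reaching 1), 2× right (reaching 3), down to 6, left to 5, 2× down (reaching 11), right to 12 — 13 moves in all.
Check: all 14 open cells covered.

15 - 14 - 13 - 10 - 7 - 4 - 1 - 2 - 3 - 6 - 5 - 8 - 11 - 12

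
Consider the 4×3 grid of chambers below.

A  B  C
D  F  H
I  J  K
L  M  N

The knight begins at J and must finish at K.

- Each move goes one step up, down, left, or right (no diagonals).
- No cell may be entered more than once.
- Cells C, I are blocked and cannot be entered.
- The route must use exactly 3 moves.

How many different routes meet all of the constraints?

2

Need simple routes of exactly 3 moves from J to K (Manhattan distance 1, so 1 moves are spent on a detour and 1 undoing it).
Enumerating: J F H K | J M N K.
That gives 2 routes.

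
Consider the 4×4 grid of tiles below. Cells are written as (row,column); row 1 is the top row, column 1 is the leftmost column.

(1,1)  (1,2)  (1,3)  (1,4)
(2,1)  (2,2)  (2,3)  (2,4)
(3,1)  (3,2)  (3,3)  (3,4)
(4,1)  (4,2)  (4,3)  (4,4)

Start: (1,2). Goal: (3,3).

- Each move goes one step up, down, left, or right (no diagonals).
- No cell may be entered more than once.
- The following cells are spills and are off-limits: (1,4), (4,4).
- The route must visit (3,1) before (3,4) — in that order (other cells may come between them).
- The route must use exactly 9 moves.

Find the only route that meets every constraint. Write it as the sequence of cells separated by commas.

The waypoints must appear in the order (3,1), (3,4), with no cell reused.
Route from (1,2): left 1 to (1,1), down 2 to (3,1), right 1 to (3,2), up 1 to (2,2), right 2 to (2,4), down 1 to (3,4), left 1 to (3,3) — 9 moves in all.
Check: order respected ((3,1) at step 3, (3,4) at step 8); 9 moves as required.

(1,2), (1,1), (2,1), (3,1), (3,2), (2,2), (2,3), (2,4), (3,4), (3,3)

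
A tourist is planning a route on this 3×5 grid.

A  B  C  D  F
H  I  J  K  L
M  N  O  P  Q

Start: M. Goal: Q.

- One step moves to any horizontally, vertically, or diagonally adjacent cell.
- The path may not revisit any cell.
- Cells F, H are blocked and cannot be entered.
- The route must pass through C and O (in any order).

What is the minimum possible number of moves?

Any route passes through C and O in some order between M and Q. Summing Chebyshev distances along each leg and taking the cheapest ordering (M → C → O → Q) gives a lower bound of 2 + 2 + 2 = 6 moves.
A route of 6 moves achieves this: M → I → C → J → O → K → Q.
Since 6 matches the lower bound, it is optimal.

6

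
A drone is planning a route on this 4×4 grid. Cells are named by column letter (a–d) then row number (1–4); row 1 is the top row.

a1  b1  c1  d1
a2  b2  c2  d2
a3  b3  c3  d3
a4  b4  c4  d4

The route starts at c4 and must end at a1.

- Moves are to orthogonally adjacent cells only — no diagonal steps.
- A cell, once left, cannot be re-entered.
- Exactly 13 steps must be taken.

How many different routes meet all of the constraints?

27

Need simple routes of exactly 13 moves from c4 to a1 (Manhattan distance 5, so 4 moves are spent on a detour and 4 undoing it).
Branch systematically from the start, pruning whenever the remaining move budget drops below the Manhattan distance to a1 or differs from it in parity. Grouping the completions by first move — via c3: 5; via b4: 11; via d4: 11 — and summing: 5 + 11 + 11 = 27.
That gives 27 routes.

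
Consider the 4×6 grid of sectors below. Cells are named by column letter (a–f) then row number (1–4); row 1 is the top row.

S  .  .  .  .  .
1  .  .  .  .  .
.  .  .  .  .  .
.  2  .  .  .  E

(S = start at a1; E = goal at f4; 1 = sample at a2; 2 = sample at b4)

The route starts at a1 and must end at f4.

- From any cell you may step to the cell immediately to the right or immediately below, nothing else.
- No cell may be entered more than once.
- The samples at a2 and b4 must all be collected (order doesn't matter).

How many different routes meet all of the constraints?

3

A right/down-only route from a1 to f4 makes exactly 3 down-moves and 5 right-moves in some order.
With no other constraints that would be C(8,3) = 56 routes.
A monotone route can only reach the required cells in the order a2, b4, so split there and multiply the segment counts: a1→a2: 1; a2→b4: 3; b4→f4: 1; product = 3.
That gives 3 routes.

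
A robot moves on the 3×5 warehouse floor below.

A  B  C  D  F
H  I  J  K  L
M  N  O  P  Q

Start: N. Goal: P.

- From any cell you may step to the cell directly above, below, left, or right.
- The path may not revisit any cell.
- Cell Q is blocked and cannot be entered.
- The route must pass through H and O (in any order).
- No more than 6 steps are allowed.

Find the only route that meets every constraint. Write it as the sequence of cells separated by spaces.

N M H I J O P

The 6-move cap with required stops at H, O leaves no slack for detours.
Route from N: left 1 to M, up 1 to H, right 2 to J, down 1 to O, right 1 to P — 6 moves in all.
Check: all required cells visited; 6 ≤ 6 moves.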